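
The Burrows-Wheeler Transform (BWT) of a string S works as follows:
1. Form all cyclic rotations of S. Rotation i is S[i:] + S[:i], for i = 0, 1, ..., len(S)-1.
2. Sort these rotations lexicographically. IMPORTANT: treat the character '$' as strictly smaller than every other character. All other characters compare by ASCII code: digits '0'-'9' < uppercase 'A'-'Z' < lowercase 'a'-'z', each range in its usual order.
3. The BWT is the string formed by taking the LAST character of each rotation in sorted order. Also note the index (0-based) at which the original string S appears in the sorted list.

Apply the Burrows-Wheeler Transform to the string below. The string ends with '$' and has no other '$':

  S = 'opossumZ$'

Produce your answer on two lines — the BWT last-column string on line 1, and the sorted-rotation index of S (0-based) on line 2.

All 9 rotations (rotation i = S[i:]+S[:i]):
  rot[0] = opossumZ$
  rot[1] = possumZ$o
  rot[2] = ossumZ$op
  rot[3] = ssumZ$opo
  rot[4] = sumZ$opos
  rot[5] = umZ$oposs
  rot[6] = mZ$opossu
  rot[7] = Z$opossum
  rot[8] = $opossumZ
Sorted (with $ < everything):
  sorted[0] = $opossumZ  (last char: 'Z')
  sorted[1] = Z$opossum  (last char: 'm')
  sorted[2] = mZ$opossu  (last char: 'u')
  sorted[3] = opossumZ$  (last char: '$')
  sorted[4] = ossumZ$op  (last char: 'p')
  sorted[5] = possumZ$o  (last char: 'o')
  sorted[6] = ssumZ$opo  (last char: 'o')
  sorted[7] = sumZ$opos  (last char: 's')
  sorted[8] = umZ$oposs  (last char: 's')
Last column: Zmu$pooss
Original string S is at sorted index 3

Answer: Zmu$pooss
3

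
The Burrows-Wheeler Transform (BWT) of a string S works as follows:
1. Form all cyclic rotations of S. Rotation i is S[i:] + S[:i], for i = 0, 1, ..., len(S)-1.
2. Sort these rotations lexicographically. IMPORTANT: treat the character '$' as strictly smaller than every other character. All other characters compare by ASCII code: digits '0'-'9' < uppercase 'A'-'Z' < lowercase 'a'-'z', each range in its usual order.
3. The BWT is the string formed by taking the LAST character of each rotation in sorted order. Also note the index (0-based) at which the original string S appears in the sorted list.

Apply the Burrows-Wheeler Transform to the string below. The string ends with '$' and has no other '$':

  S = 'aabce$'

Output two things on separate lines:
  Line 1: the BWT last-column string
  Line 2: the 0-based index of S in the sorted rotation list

Answer: e$aabc
1

Derivation:
All 6 rotations (rotation i = S[i:]+S[:i]):
  rot[0] = aabce$
  rot[1] = abce$a
  rot[2] = bce$aa
  rot[3] = ce$aab
  rot[4] = e$aabc
  rot[5] = $aabce
Sorted (with $ < everything):
  sorted[0] = $aabce  (last char: 'e')
  sorted[1] = aabce$  (last char: '$')
  sorted[2] = abce$a  (last char: 'a')
  sorted[3] = bce$aa  (last char: 'a')
  sorted[4] = ce$aab  (last char: 'b')
  sorted[5] = e$aabc  (last char: 'c')
Last column: e$aabc
Original string S is at sorted index 1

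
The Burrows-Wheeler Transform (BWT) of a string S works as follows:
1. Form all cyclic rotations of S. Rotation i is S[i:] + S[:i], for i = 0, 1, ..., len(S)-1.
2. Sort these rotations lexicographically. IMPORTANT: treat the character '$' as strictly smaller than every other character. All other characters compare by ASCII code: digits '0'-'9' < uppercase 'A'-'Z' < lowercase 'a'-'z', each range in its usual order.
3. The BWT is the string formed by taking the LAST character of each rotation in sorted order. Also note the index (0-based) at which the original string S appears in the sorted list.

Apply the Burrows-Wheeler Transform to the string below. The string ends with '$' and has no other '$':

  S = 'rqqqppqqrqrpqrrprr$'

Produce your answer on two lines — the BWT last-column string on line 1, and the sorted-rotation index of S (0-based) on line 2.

Answer: rqprrqqrprqprqr$qpq
15

Derivation:
All 19 rotations (rotation i = S[i:]+S[:i]):
  rot[0] = rqqqppqqrqrpqrrprr$
  rot[1] = qqqppqqrqrpqrrprr$r
  rot[2] = qqppqqrqrpqrrprr$rq
  rot[3] = qppqqrqrpqrrprr$rqq
  rot[4] = ppqqrqrpqrrprr$rqqq
  rot[5] = pqqrqrpqrrprr$rqqqp
  rot[6] = qqrqrpqrrprr$rqqqpp
  rot[7] = qrqrpqrrprr$rqqqppq
  rot[8] = rqrpqrrprr$rqqqppqq
  rot[9] = qrpqrrprr$rqqqppqqr
  rot[10] = rpqrrprr$rqqqppqqrq
  rot[11] = pqrrprr$rqqqppqqrqr
  rot[12] = qrrprr$rqqqppqqrqrp
  rot[13] = rrprr$rqqqppqqrqrpq
  rot[14] = rprr$rqqqppqqrqrpqr
  rot[15] = prr$rqqqppqqrqrpqrr
  rot[16] = rr$rqqqppqqrqrpqrrp
  rot[17] = r$rqqqppqqrqrpqrrpr
  rot[18] = $rqqqppqqrqrpqrrprr
Sorted (with $ < everything):
  sorted[0] = $rqqqppqqrqrpqrrprr  (last char: 'r')
  sorted[1] = ppqqrqrpqrrprr$rqqq  (last char: 'q')
  sorted[2] = pqqrqrpqrrprr$rqqqp  (last char: 'p')
  sorted[3] = pqrrprr$rqqqppqqrqr  (last char: 'r')
  sorted[4] = prr$rqqqppqqrqrpqrr  (last char: 'r')
  sorted[5] = qppqqrqrpqrrprr$rqq  (last char: 'q')
  sorted[6] = qqppqqrqrpqrrprr$rq  (last char: 'q')
  sorted[7] = qqqppqqrqrpqrrprr$r  (last char: 'r')
  sorted[8] = qqrqrpqrrprr$rqqqpp  (last char: 'p')
  sorted[9] = qrpqrrprr$rqqqppqqr  (last char: 'r')
  sorted[10] = qrqrpqrrprr$rqqqppq  (last char: 'q')
  sorted[11] = qrrprr$rqqqppqqrqrp  (last char: 'p')
  sorted[12] = r$rqqqppqqrqrpqrrpr  (last char: 'r')
  sorted[13] = rpqrrprr$rqqqppqqrq  (last char: 'q')
  sorted[14] = rprr$rqqqppqqrqrpqr  (last char: 'r')
  sorted[15] = rqqqppqqrqrpqrrprr$  (last char: '$')
  sorted[16] = rqrpqrrprr$rqqqppqq  (last char: 'q')
  sorted[17] = rr$rqqqppqqrqrpqrrp  (last char: 'p')
  sorted[18] = rrprr$rqqqppqqrqrpq  (last char: 'q')
Last column: rqprrqqrprqprqr$qpq
Original string S is at sorted index 15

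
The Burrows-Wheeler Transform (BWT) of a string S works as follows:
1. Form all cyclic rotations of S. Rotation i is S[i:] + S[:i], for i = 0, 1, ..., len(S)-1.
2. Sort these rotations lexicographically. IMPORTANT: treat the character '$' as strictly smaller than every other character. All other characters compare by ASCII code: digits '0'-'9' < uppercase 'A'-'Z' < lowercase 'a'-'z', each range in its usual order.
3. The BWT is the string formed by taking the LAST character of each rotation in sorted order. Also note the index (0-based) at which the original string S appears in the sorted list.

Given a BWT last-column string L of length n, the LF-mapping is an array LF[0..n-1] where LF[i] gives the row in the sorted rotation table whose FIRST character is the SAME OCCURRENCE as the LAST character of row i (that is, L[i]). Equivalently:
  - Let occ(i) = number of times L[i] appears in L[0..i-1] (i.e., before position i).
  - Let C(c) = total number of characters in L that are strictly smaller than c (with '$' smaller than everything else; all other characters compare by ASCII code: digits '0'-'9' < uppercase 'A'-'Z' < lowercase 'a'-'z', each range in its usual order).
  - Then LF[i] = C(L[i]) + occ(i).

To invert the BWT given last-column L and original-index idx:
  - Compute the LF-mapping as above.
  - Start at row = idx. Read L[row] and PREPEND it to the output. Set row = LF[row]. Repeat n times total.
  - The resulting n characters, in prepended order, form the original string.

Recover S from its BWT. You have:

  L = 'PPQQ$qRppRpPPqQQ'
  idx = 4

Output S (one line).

LF mapping: 1 2 5 6 0 14 9 11 12 10 13 3 4 15 7 8
Walk LF starting at row 4, prepending L[row]:
  step 1: row=4, L[4]='$', prepend. Next row=LF[4]=0
  step 2: row=0, L[0]='P', prepend. Next row=LF[0]=1
  step 3: row=1, L[1]='P', prepend. Next row=LF[1]=2
  step 4: row=2, L[2]='Q', prepend. Next row=LF[2]=5
  step 5: row=5, L[5]='q', prepend. Next row=LF[5]=14
  step 6: row=14, L[14]='Q', prepend. Next row=LF[14]=7
  step 7: row=7, L[7]='p', prepend. Next row=LF[7]=11
  step 8: row=11, L[11]='P', prepend. Next row=LF[11]=3
  step 9: row=3, L[3]='Q', prepend. Next row=LF[3]=6
  step 10: row=6, L[6]='R', prepend. Next row=LF[6]=9
  step 11: row=9, L[9]='R', prepend. Next row=LF[9]=10
  step 12: row=10, L[10]='p', prepend. Next row=LF[10]=13
  step 13: row=13, L[13]='q', prepend. Next row=LF[13]=15
  step 14: row=15, L[15]='Q', prepend. Next row=LF[15]=8
  step 15: row=8, L[8]='p', prepend. Next row=LF[8]=12
  step 16: row=12, L[12]='P', prepend. Next row=LF[12]=4
Reversed output: PpQqpRRQPpQqQPP$

Answer: PpQqpRRQPpQqQPP$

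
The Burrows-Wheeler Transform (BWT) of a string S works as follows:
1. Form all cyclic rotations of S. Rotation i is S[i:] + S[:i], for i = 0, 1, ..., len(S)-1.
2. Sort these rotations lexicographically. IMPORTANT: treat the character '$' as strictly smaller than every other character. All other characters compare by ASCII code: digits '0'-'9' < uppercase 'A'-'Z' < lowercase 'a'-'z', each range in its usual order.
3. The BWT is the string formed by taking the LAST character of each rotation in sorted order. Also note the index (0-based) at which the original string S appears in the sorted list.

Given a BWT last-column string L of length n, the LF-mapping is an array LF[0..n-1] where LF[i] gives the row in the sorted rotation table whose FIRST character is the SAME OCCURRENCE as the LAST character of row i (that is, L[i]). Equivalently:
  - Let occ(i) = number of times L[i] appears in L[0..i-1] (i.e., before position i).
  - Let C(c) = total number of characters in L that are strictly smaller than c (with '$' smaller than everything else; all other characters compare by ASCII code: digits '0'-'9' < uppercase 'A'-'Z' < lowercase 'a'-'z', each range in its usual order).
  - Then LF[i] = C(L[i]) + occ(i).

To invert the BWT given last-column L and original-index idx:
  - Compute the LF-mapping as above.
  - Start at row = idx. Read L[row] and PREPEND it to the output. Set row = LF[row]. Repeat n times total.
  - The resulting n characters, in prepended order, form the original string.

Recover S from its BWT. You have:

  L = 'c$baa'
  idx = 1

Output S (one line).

Answer: abac$

Derivation:
LF mapping: 4 0 3 1 2
Walk LF starting at row 1, prepending L[row]:
  step 1: row=1, L[1]='$', prepend. Next row=LF[1]=0
  step 2: row=0, L[0]='c', prepend. Next row=LF[0]=4
  step 3: row=4, L[4]='a', prepend. Next row=LF[4]=2
  step 4: row=2, L[2]='b', prepend. Next row=LF[2]=3
  step 5: row=3, L[3]='a', prepend. Next row=LF[3]=1
Reversed output: abac$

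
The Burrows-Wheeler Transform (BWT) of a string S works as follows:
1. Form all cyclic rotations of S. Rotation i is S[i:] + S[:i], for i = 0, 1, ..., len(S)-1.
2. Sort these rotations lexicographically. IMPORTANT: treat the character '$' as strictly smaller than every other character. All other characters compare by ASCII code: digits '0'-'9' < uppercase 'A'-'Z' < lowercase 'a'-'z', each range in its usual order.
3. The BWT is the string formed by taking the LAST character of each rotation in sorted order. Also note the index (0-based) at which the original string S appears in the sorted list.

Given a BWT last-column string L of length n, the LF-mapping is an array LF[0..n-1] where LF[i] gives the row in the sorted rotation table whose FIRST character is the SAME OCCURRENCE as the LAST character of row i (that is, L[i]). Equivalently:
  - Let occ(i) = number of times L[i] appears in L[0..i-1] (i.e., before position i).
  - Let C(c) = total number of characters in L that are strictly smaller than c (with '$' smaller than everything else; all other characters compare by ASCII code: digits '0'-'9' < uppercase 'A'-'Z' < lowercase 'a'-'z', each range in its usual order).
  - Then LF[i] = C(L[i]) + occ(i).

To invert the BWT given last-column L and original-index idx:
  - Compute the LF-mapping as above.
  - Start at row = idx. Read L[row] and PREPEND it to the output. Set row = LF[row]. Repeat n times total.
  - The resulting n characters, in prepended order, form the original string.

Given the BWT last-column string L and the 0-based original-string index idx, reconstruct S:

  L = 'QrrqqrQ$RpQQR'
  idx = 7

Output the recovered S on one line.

LF mapping: 1 10 11 8 9 12 2 0 5 7 3 4 6
Walk LF starting at row 7, prepending L[row]:
  step 1: row=7, L[7]='$', prepend. Next row=LF[7]=0
  step 2: row=0, L[0]='Q', prepend. Next row=LF[0]=1
  step 3: row=1, L[1]='r', prepend. Next row=LF[1]=10
  step 4: row=10, L[10]='Q', prepend. Next row=LF[10]=3
  step 5: row=3, L[3]='q', prepend. Next row=LF[3]=8
  step 6: row=8, L[8]='R', prepend. Next row=LF[8]=5
  step 7: row=5, L[5]='r', prepend. Next row=LF[5]=12
  step 8: row=12, L[12]='R', prepend. Next row=LF[12]=6
  step 9: row=6, L[6]='Q', prepend. Next row=LF[6]=2
  step 10: row=2, L[2]='r', prepend. Next row=LF[2]=11
  step 11: row=11, L[11]='Q', prepend. Next row=LF[11]=4
  step 12: row=4, L[4]='q', prepend. Next row=LF[4]=9
  step 13: row=9, L[9]='p', prepend. Next row=LF[9]=7
Reversed output: pqQrQRrRqQrQ$

Answer: pqQrQRrRqQrQ$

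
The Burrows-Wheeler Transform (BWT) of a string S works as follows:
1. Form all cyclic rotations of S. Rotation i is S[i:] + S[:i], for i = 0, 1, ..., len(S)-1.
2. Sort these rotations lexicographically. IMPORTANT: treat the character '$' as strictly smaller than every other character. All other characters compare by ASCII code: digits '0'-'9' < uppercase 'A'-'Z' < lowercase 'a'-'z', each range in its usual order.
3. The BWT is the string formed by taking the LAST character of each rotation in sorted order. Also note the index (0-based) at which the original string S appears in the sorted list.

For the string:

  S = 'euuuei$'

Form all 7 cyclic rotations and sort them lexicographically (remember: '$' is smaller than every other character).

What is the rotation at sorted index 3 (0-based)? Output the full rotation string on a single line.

All 7 rotations (rotation i = S[i:]+S[:i]):
  rot[0] = euuuei$
  rot[1] = uuuei$e
  rot[2] = uuei$eu
  rot[3] = uei$euu
  rot[4] = ei$euuu
  rot[5] = i$euuue
  rot[6] = $euuuei
Sorted (with $ < everything):
  sorted[0] = $euuuei
  sorted[1] = ei$euuu
  sorted[2] = euuuei$
  sorted[3] = i$euuue
  sorted[4] = uei$euu
  sorted[5] = uuei$eu
  sorted[6] = uuuei$e
sorted[3] = i$euuue

Answer: i$euuue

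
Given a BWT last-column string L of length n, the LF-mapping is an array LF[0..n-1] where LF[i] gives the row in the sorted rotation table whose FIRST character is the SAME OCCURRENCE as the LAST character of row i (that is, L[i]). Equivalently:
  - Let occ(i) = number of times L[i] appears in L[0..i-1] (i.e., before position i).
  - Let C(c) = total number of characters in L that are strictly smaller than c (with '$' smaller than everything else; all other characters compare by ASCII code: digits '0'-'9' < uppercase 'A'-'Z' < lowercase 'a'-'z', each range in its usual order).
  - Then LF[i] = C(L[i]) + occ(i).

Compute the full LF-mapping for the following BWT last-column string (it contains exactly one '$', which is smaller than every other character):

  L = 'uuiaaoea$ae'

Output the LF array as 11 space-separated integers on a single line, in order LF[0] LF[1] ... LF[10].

Answer: 9 10 7 1 2 8 5 3 0 4 6

Derivation:
Char counts: '$':1, 'a':4, 'e':2, 'i':1, 'o':1, 'u':2
C (first-col start): C('$')=0, C('a')=1, C('e')=5, C('i')=7, C('o')=8, C('u')=9
L[0]='u': occ=0, LF[0]=C('u')+0=9+0=9
L[1]='u': occ=1, LF[1]=C('u')+1=9+1=10
L[2]='i': occ=0, LF[2]=C('i')+0=7+0=7
L[3]='a': occ=0, LF[3]=C('a')+0=1+0=1
L[4]='a': occ=1, LF[4]=C('a')+1=1+1=2
L[5]='o': occ=0, LF[5]=C('o')+0=8+0=8
L[6]='e': occ=0, LF[6]=C('e')+0=5+0=5
L[7]='a': occ=2, LF[7]=C('a')+2=1+2=3
L[8]='$': occ=0, LF[8]=C('$')+0=0+0=0
L[9]='a': occ=3, LF[9]=C('a')+3=1+3=4
L[10]='e': occ=1, LF[10]=C('e')+1=5+1=6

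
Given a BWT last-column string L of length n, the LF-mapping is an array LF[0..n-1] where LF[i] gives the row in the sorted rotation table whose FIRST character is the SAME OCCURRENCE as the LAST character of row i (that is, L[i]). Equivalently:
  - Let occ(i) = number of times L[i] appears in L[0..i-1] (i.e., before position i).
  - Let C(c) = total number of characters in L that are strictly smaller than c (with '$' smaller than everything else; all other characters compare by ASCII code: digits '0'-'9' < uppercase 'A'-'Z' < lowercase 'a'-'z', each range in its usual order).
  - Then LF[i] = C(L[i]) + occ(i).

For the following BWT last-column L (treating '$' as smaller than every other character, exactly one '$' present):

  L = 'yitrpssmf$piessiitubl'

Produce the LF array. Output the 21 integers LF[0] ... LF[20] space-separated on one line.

Answer: 20 4 17 12 10 13 14 9 3 0 11 5 2 15 16 6 7 18 19 1 8

Derivation:
Char counts: '$':1, 'b':1, 'e':1, 'f':1, 'i':4, 'l':1, 'm':1, 'p':2, 'r':1, 's':4, 't':2, 'u':1, 'y':1
C (first-col start): C('$')=0, C('b')=1, C('e')=2, C('f')=3, C('i')=4, C('l')=8, C('m')=9, C('p')=10, C('r')=12, C('s')=13, C('t')=17, C('u')=19, C('y')=20
L[0]='y': occ=0, LF[0]=C('y')+0=20+0=20
L[1]='i': occ=0, LF[1]=C('i')+0=4+0=4
L[2]='t': occ=0, LF[2]=C('t')+0=17+0=17
L[3]='r': occ=0, LF[3]=C('r')+0=12+0=12
L[4]='p': occ=0, LF[4]=C('p')+0=10+0=10
L[5]='s': occ=0, LF[5]=C('s')+0=13+0=13
L[6]='s': occ=1, LF[6]=C('s')+1=13+1=14
L[7]='m': occ=0, LF[7]=C('m')+0=9+0=9
L[8]='f': occ=0, LF[8]=C('f')+0=3+0=3
L[9]='$': occ=0, LF[9]=C('$')+0=0+0=0
L[10]='p': occ=1, LF[10]=C('p')+1=10+1=11
L[11]='i': occ=1, LF[11]=C('i')+1=4+1=5
L[12]='e': occ=0, LF[12]=C('e')+0=2+0=2
L[13]='s': occ=2, LF[13]=C('s')+2=13+2=15
L[14]='s': occ=3, LF[14]=C('s')+3=13+3=16
L[15]='i': occ=2, LF[15]=C('i')+2=4+2=6
L[16]='i': occ=3, LF[16]=C('i')+3=4+3=7
L[17]='t': occ=1, LF[17]=C('t')+1=17+1=18
L[18]='u': occ=0, LF[18]=C('u')+0=19+0=19
L[19]='b': occ=0, LF[19]=C('b')+0=1+0=1
L[20]='l': occ=0, LF[20]=C('l')+0=8+0=8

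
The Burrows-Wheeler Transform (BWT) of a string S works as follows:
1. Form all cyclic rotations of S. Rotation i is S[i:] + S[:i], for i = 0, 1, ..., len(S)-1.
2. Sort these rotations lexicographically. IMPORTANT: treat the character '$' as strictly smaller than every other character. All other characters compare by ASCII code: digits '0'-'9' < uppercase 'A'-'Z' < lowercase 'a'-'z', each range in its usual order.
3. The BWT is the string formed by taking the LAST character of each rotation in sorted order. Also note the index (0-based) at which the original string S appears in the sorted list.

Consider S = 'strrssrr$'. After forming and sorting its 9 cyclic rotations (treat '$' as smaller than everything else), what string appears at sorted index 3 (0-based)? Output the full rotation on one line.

Answer: rrssrr$st

Derivation:
All 9 rotations (rotation i = S[i:]+S[:i]):
  rot[0] = strrssrr$
  rot[1] = trrssrr$s
  rot[2] = rrssrr$st
  rot[3] = rssrr$str
  rot[4] = ssrr$strr
  rot[5] = srr$strrs
  rot[6] = rr$strrss
  rot[7] = r$strrssr
  rot[8] = $strrssrr
Sorted (with $ < everything):
  sorted[0] = $strrssrr
  sorted[1] = r$strrssr
  sorted[2] = rr$strrss
  sorted[3] = rrssrr$st
  sorted[4] = rssrr$str
  sorted[5] = srr$strrs
  sorted[6] = ssrr$strr
  sorted[7] = strrssrr$
  sorted[8] = trrssrr$s
sorted[3] = rrssrr$st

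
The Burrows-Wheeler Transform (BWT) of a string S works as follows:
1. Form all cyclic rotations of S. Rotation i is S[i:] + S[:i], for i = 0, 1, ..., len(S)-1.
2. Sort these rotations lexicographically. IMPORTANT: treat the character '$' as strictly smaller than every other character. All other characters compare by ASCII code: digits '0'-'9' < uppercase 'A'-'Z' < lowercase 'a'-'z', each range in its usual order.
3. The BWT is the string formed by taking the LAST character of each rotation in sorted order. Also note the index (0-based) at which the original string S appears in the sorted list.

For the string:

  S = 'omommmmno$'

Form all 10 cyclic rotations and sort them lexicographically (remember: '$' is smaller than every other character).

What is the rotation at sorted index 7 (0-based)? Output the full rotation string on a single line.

Answer: o$omommmmn

Derivation:
All 10 rotations (rotation i = S[i:]+S[:i]):
  rot[0] = omommmmno$
  rot[1] = mommmmno$o
  rot[2] = ommmmno$om
  rot[3] = mmmmno$omo
  rot[4] = mmmno$omom
  rot[5] = mmno$omomm
  rot[6] = mno$omommm
  rot[7] = no$omommmm
  rot[8] = o$omommmmn
  rot[9] = $omommmmno
Sorted (with $ < everything):
  sorted[0] = $omommmmno
  sorted[1] = mmmmno$omo
  sorted[2] = mmmno$omom
  sorted[3] = mmno$omomm
  sorted[4] = mno$omommm
  sorted[5] = mommmmno$o
  sorted[6] = no$omommmm
  sorted[7] = o$omommmmn
  sorted[8] = ommmmno$om
  sorted[9] = omommmmno$
sorted[7] = o$omommmmn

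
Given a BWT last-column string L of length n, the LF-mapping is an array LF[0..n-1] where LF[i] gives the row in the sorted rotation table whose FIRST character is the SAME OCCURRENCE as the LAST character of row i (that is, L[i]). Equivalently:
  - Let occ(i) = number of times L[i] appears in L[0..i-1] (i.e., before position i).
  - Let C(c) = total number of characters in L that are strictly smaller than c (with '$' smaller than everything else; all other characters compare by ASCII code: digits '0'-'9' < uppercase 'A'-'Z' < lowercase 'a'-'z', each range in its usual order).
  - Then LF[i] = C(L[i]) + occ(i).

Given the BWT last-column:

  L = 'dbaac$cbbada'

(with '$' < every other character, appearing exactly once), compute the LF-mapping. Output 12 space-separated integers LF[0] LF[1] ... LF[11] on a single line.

Char counts: '$':1, 'a':4, 'b':3, 'c':2, 'd':2
C (first-col start): C('$')=0, C('a')=1, C('b')=5, C('c')=8, C('d')=10
L[0]='d': occ=0, LF[0]=C('d')+0=10+0=10
L[1]='b': occ=0, LF[1]=C('b')+0=5+0=5
L[2]='a': occ=0, LF[2]=C('a')+0=1+0=1
L[3]='a': occ=1, LF[3]=C('a')+1=1+1=2
L[4]='c': occ=0, LF[4]=C('c')+0=8+0=8
L[5]='$': occ=0, LF[5]=C('$')+0=0+0=0
L[6]='c': occ=1, LF[6]=C('c')+1=8+1=9
L[7]='b': occ=1, LF[7]=C('b')+1=5+1=6
L[8]='b': occ=2, LF[8]=C('b')+2=5+2=7
L[9]='a': occ=2, LF[9]=C('a')+2=1+2=3
L[10]='d': occ=1, LF[10]=C('d')+1=10+1=11
L[11]='a': occ=3, LF[11]=C('a')+3=1+3=4

Answer: 10 5 1 2 8 0 9 6 7 3 11 4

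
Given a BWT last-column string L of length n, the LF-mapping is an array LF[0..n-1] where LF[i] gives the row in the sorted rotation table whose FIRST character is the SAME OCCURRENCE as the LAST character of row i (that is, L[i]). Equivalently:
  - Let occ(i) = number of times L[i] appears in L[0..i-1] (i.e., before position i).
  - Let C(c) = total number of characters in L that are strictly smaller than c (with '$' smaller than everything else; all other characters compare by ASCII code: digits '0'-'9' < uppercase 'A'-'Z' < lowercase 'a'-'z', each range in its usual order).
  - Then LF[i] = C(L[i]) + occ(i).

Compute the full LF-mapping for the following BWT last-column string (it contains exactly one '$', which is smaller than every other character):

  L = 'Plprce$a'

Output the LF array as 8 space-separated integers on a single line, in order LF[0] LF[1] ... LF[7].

Char counts: '$':1, 'P':1, 'a':1, 'c':1, 'e':1, 'l':1, 'p':1, 'r':1
C (first-col start): C('$')=0, C('P')=1, C('a')=2, C('c')=3, C('e')=4, C('l')=5, C('p')=6, C('r')=7
L[0]='P': occ=0, LF[0]=C('P')+0=1+0=1
L[1]='l': occ=0, LF[1]=C('l')+0=5+0=5
L[2]='p': occ=0, LF[2]=C('p')+0=6+0=6
L[3]='r': occ=0, LF[3]=C('r')+0=7+0=7
L[4]='c': occ=0, LF[4]=C('c')+0=3+0=3
L[5]='e': occ=0, LF[5]=C('e')+0=4+0=4
L[6]='$': occ=0, LF[6]=C('$')+0=0+0=0
L[7]='a': occ=0, LF[7]=C('a')+0=2+0=2

Answer: 1 5 6 7 3 4 0 2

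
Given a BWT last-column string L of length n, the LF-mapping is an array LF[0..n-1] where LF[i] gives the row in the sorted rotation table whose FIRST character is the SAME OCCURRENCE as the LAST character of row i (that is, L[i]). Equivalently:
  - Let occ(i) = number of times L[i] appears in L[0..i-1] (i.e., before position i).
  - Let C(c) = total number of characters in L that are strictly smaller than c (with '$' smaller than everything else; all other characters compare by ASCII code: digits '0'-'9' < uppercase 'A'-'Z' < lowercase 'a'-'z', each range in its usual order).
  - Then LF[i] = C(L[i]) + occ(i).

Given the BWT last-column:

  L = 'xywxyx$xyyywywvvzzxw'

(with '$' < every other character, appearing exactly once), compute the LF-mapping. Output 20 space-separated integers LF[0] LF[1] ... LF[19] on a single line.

Answer: 7 12 3 8 13 9 0 10 14 15 16 4 17 5 1 2 18 19 11 6

Derivation:
Char counts: '$':1, 'v':2, 'w':4, 'x':5, 'y':6, 'z':2
C (first-col start): C('$')=0, C('v')=1, C('w')=3, C('x')=7, C('y')=12, C('z')=18
L[0]='x': occ=0, LF[0]=C('x')+0=7+0=7
L[1]='y': occ=0, LF[1]=C('y')+0=12+0=12
L[2]='w': occ=0, LF[2]=C('w')+0=3+0=3
L[3]='x': occ=1, LF[3]=C('x')+1=7+1=8
L[4]='y': occ=1, LF[4]=C('y')+1=12+1=13
L[5]='x': occ=2, LF[5]=C('x')+2=7+2=9
L[6]='$': occ=0, LF[6]=C('$')+0=0+0=0
L[7]='x': occ=3, LF[7]=C('x')+3=7+3=10
L[8]='y': occ=2, LF[8]=C('y')+2=12+2=14
L[9]='y': occ=3, LF[9]=C('y')+3=12+3=15
L[10]='y': occ=4, LF[10]=C('y')+4=12+4=16
L[11]='w': occ=1, LF[11]=C('w')+1=3+1=4
L[12]='y': occ=5, LF[12]=C('y')+5=12+5=17
L[13]='w': occ=2, LF[13]=C('w')+2=3+2=5
L[14]='v': occ=0, LF[14]=C('v')+0=1+0=1
L[15]='v': occ=1, LF[15]=C('v')+1=1+1=2
L[16]='z': occ=0, LF[16]=C('z')+0=18+0=18
L[17]='z': occ=1, LF[17]=C('z')+1=18+1=19
L[18]='x': occ=4, LF[18]=C('x')+4=7+4=11
L[19]='w': occ=3, LF[19]=C('w')+3=3+3=6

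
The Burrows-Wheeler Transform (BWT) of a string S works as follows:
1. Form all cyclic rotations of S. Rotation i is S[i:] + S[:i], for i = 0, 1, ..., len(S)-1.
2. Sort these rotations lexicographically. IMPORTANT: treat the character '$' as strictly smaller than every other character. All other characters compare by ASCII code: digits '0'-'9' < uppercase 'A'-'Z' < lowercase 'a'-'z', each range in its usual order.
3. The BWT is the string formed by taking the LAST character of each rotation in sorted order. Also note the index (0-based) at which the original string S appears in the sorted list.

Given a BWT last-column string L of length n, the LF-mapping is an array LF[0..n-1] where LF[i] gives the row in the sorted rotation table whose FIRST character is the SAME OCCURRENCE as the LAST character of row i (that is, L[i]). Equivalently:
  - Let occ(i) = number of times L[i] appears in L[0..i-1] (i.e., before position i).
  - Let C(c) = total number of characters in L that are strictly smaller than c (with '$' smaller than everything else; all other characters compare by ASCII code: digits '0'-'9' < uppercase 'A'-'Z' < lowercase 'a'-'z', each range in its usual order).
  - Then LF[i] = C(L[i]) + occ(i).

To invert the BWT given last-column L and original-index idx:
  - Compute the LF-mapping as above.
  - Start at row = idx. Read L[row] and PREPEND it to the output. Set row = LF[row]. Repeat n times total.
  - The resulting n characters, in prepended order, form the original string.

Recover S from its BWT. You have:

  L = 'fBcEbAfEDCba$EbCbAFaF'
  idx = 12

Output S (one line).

Answer: aFfDEEBACbFcAbbbCEaf$

Derivation:
LF mapping: 19 3 18 7 14 1 20 8 6 4 15 12 0 9 16 5 17 2 10 13 11
Walk LF starting at row 12, prepending L[row]:
  step 1: row=12, L[12]='$', prepend. Next row=LF[12]=0
  step 2: row=0, L[0]='f', prepend. Next row=LF[0]=19
  step 3: row=19, L[19]='a', prepend. Next row=LF[19]=13
  step 4: row=13, L[13]='E', prepend. Next row=LF[13]=9
  step 5: row=9, L[9]='C', prepend. Next row=LF[9]=4
  step 6: row=4, L[4]='b', prepend. Next row=LF[4]=14
  step 7: row=14, L[14]='b', prepend. Next row=LF[14]=16
  step 8: row=16, L[16]='b', prepend. Next row=LF[16]=17
  step 9: row=17, L[17]='A', prepend. Next row=LF[17]=2
  step 10: row=2, L[2]='c', prepend. Next row=LF[2]=18
  step 11: row=18, L[18]='F', prepend. Next row=LF[18]=10
  step 12: row=10, L[10]='b', prepend. Next row=LF[10]=15
  step 13: row=15, L[15]='C', prepend. Next row=LF[15]=5
  step 14: row=5, L[5]='A', prepend. Next row=LF[5]=1
  step 15: row=1, L[1]='B', prepend. Next row=LF[1]=3
  step 16: row=3, L[3]='E', prepend. Next row=LF[3]=7
  step 17: row=7, L[7]='E', prepend. Next row=LF[7]=8
  step 18: row=8, L[8]='D', prepend. Next row=LF[8]=6
  step 19: row=6, L[6]='f', prepend. Next row=LF[6]=20
  step 20: row=20, L[20]='F', prepend. Next row=LF[20]=11
  step 21: row=11, L[11]='a', prepend. Next row=LF[11]=12
Reversed output: aFfDEEBACbFcAbbbCEaf$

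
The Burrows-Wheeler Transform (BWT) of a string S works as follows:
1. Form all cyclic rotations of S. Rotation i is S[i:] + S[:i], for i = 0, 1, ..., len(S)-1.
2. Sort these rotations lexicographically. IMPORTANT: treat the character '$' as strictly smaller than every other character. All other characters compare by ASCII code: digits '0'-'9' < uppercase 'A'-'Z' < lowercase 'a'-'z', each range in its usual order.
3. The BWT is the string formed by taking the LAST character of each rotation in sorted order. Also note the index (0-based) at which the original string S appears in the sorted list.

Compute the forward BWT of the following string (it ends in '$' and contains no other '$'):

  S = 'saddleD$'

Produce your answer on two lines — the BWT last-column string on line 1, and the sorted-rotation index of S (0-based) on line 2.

Answer: Desadld$
7

Derivation:
All 8 rotations (rotation i = S[i:]+S[:i]):
  rot[0] = saddleD$
  rot[1] = addleD$s
  rot[2] = ddleD$sa
  rot[3] = dleD$sad
  rot[4] = leD$sadd
  rot[5] = eD$saddl
  rot[6] = D$saddle
  rot[7] = $saddleD
Sorted (with $ < everything):
  sorted[0] = $saddleD  (last char: 'D')
  sorted[1] = D$saddle  (last char: 'e')
  sorted[2] = addleD$s  (last char: 's')
  sorted[3] = ddleD$sa  (last char: 'a')
  sorted[4] = dleD$sad  (last char: 'd')
  sorted[5] = eD$saddl  (last char: 'l')
  sorted[6] = leD$sadd  (last char: 'd')
  sorted[7] = saddleD$  (last char: '$')
Last column: Desadld$
Original string S is at sorted index 7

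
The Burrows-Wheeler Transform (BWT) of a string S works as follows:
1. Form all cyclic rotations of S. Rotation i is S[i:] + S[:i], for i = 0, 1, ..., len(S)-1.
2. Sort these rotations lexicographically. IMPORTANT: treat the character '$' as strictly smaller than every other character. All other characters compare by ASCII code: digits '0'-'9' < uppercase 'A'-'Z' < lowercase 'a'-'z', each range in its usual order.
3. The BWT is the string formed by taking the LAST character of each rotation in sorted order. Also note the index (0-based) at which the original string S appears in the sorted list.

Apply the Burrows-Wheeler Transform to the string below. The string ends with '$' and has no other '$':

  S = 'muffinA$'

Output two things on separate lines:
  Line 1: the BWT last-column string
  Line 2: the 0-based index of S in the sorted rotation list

Answer: Anuff$im
5

Derivation:
All 8 rotations (rotation i = S[i:]+S[:i]):
  rot[0] = muffinA$
  rot[1] = uffinA$m
  rot[2] = ffinA$mu
  rot[3] = finA$muf
  rot[4] = inA$muff
  rot[5] = nA$muffi
  rot[6] = A$muffin
  rot[7] = $muffinA
Sorted (with $ < everything):
  sorted[0] = $muffinA  (last char: 'A')
  sorted[1] = A$muffin  (last char: 'n')
  sorted[2] = ffinA$mu  (last char: 'u')
  sorted[3] = finA$muf  (last char: 'f')
  sorted[4] = inA$muff  (last char: 'f')
  sorted[5] = muffinA$  (last char: '$')
  sorted[6] = nA$muffi  (last char: 'i')
  sorted[7] = uffinA$m  (last char: 'm')
Last column: Anuff$im
Original string S is at sorted index 5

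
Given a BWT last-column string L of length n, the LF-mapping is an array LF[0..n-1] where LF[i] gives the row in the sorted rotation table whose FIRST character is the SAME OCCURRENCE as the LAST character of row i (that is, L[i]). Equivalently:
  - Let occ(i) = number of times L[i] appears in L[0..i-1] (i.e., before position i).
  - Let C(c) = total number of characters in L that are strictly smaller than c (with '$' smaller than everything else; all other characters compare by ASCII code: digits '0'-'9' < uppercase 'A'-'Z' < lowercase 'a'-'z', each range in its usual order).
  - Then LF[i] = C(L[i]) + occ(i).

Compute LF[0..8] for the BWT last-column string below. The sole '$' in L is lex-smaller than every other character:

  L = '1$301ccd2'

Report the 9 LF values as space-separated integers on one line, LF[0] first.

Answer: 2 0 5 1 3 6 7 8 4

Derivation:
Char counts: '$':1, '0':1, '1':2, '2':1, '3':1, 'c':2, 'd':1
C (first-col start): C('$')=0, C('0')=1, C('1')=2, C('2')=4, C('3')=5, C('c')=6, C('d')=8
L[0]='1': occ=0, LF[0]=C('1')+0=2+0=2
L[1]='$': occ=0, LF[1]=C('$')+0=0+0=0
L[2]='3': occ=0, LF[2]=C('3')+0=5+0=5
L[3]='0': occ=0, LF[3]=C('0')+0=1+0=1
L[4]='1': occ=1, LF[4]=C('1')+1=2+1=3
L[5]='c': occ=0, LF[5]=C('c')+0=6+0=6
L[6]='c': occ=1, LF[6]=C('c')+1=6+1=7
L[7]='d': occ=0, LF[7]=C('d')+0=8+0=8
L[8]='2': occ=0, LF[8]=C('2')+0=4+0=4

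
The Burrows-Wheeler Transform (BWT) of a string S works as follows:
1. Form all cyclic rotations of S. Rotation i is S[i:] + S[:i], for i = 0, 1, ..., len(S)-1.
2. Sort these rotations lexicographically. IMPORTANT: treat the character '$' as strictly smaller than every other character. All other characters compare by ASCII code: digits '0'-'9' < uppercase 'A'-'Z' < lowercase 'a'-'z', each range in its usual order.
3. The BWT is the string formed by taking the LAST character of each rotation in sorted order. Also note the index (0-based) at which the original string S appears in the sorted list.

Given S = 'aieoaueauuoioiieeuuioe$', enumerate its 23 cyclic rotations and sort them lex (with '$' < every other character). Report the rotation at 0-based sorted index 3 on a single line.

Answer: auuoioiieeuuioe$aieoaue

Derivation:
All 23 rotations (rotation i = S[i:]+S[:i]):
  rot[0] = aieoaueauuoioiieeuuioe$
  rot[1] = ieoaueauuoioiieeuuioe$a
  rot[2] = eoaueauuoioiieeuuioe$ai
  rot[3] = oaueauuoioiieeuuioe$aie
  rot[4] = aueauuoioiieeuuioe$aieo
  rot[5] = ueauuoioiieeuuioe$aieoa
  rot[6] = eauuoioiieeuuioe$aieoau
  rot[7] = auuoioiieeuuioe$aieoaue
  rot[8] = uuoioiieeuuioe$aieoauea
  rot[9] = uoioiieeuuioe$aieoaueau
  rot[10] = oioiieeuuioe$aieoaueauu
  rot[11] = ioiieeuuioe$aieoaueauuo
  rot[12] = oiieeuuioe$aieoaueauuoi
  rot[13] = iieeuuioe$aieoaueauuoio
  rot[14] = ieeuuioe$aieoaueauuoioi
  rot[15] = eeuuioe$aieoaueauuoioii
  rot[16] = euuioe$aieoaueauuoioiie
  rot[17] = uuioe$aieoaueauuoioiiee
  rot[18] = uioe$aieoaueauuoioiieeu
  rot[19] = ioe$aieoaueauuoioiieeuu
  rot[20] = oe$aieoaueauuoioiieeuui
  rot[21] = e$aieoaueauuoioiieeuuio
  rot[22] = $aieoaueauuoioiieeuuioe
Sorted (with $ < everything):
  sorted[0] = $aieoaueauuoioiieeuuioe
  sorted[1] = aieoaueauuoioiieeuuioe$
  sorted[2] = aueauuoioiieeuuioe$aieo
  sorted[3] = auuoioiieeuuioe$aieoaue
  sorted[4] = e$aieoaueauuoioiieeuuio
  sorted[5] = eauuoioiieeuuioe$aieoau
  sorted[6] = eeuuioe$aieoaueauuoioii
  sorted[7] = eoaueauuoioiieeuuioe$ai
  sorted[8] = euuioe$aieoaueauuoioiie
  sorted[9] = ieeuuioe$aieoaueauuoioi
  sorted[10] = ieoaueauuoioiieeuuioe$a
  sorted[11] = iieeuuioe$aieoaueauuoio
  sorted[12] = ioe$aieoaueauuoioiieeuu
  sorted[13] = ioiieeuuioe$aieoaueauuo
  sorted[14] = oaueauuoioiieeuuioe$aie
  sorted[15] = oe$aieoaueauuoioiieeuui
  sorted[16] = oiieeuuioe$aieoaueauuoi
  sorted[17] = oioiieeuuioe$aieoaueauu
  sorted[18] = ueauuoioiieeuuioe$aieoa
  sorted[19] = uioe$aieoaueauuoioiieeu
  sorted[20] = uoioiieeuuioe$aieoaueau
  sorted[21] = uuioe$aieoaueauuoioiiee
  sorted[22] = uuoioiieeuuioe$aieoauea
sorted[3] = auuoioiieeuuioe$aieoaue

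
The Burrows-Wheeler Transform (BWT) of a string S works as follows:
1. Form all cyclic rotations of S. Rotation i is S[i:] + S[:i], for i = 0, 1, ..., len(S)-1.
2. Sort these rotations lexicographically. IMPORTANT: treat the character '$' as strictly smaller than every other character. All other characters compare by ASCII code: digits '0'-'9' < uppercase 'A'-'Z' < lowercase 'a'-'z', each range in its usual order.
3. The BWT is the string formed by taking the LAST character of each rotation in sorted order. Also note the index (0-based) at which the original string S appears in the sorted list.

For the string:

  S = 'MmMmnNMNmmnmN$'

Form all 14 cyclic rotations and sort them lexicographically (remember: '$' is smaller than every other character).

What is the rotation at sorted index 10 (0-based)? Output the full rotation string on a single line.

All 14 rotations (rotation i = S[i:]+S[:i]):
  rot[0] = MmMmnNMNmmnmN$
  rot[1] = mMmnNMNmmnmN$M
  rot[2] = MmnNMNmmnmN$Mm
  rot[3] = mnNMNmmnmN$MmM
  rot[4] = nNMNmmnmN$MmMm
  rot[5] = NMNmmnmN$MmMmn
  rot[6] = MNmmnmN$MmMmnN
  rot[7] = NmmnmN$MmMmnNM
  rot[8] = mmnmN$MmMmnNMN
  rot[9] = mnmN$MmMmnNMNm
  rot[10] = nmN$MmMmnNMNmm
  rot[11] = mN$MmMmnNMNmmn
  rot[12] = N$MmMmnNMNmmnm
  rot[13] = $MmMmnNMNmmnmN
Sorted (with $ < everything):
  sorted[0] = $MmMmnNMNmmnmN
  sorted[1] = MNmmnmN$MmMmnN
  sorted[2] = MmMmnNMNmmnmN$
  sorted[3] = MmnNMNmmnmN$Mm
  sorted[4] = N$MmMmnNMNmmnm
  sorted[5] = NMNmmnmN$MmMmn
  sorted[6] = NmmnmN$MmMmnNM
  sorted[7] = mMmnNMNmmnmN$M
  sorted[8] = mN$MmMmnNMNmmn
  sorted[9] = mmnmN$MmMmnNMN
  sorted[10] = mnNMNmmnmN$MmM
  sorted[11] = mnmN$MmMmnNMNm
  sorted[12] = nNMNmmnmN$MmMm
  sorted[13] = nmN$MmMmnNMNmm
sorted[10] = mnNMNmmnmN$MmM

Answer: mnNMNmmnmN$MmM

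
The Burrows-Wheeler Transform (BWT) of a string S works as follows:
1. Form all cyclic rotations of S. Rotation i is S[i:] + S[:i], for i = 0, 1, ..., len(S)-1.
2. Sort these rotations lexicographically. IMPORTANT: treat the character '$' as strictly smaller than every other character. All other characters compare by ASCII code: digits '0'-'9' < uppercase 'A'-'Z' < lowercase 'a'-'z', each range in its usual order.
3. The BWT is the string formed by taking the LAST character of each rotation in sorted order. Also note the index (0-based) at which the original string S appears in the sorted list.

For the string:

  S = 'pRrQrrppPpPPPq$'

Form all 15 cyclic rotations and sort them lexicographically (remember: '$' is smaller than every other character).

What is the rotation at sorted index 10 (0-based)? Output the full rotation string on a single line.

Answer: ppPpPPPq$pRrQrr

Derivation:
All 15 rotations (rotation i = S[i:]+S[:i]):
  rot[0] = pRrQrrppPpPPPq$
  rot[1] = RrQrrppPpPPPq$p
  rot[2] = rQrrppPpPPPq$pR
  rot[3] = QrrppPpPPPq$pRr
  rot[4] = rrppPpPPPq$pRrQ
  rot[5] = rppPpPPPq$pRrQr
  rot[6] = ppPpPPPq$pRrQrr
  rot[7] = pPpPPPq$pRrQrrp
  rot[8] = PpPPPq$pRrQrrpp
  rot[9] = pPPPq$pRrQrrppP
  rot[10] = PPPq$pRrQrrppPp
  rot[11] = PPq$pRrQrrppPpP
  rot[12] = Pq$pRrQrrppPpPP
  rot[13] = q$pRrQrrppPpPPP
  rot[14] = $pRrQrrppPpPPPq
Sorted (with $ < everything):
  sorted[0] = $pRrQrrppPpPPPq
  sorted[1] = PPPq$pRrQrrppPp
  sorted[2] = PPq$pRrQrrppPpP
  sorted[3] = PpPPPq$pRrQrrpp
  sorted[4] = Pq$pRrQrrppPpPP
  sorted[5] = QrrppPpPPPq$pRr
  sorted[6] = RrQrrppPpPPPq$p
  sorted[7] = pPPPq$pRrQrrppP
  sorted[8] = pPpPPPq$pRrQrrp
  sorted[9] = pRrQrrppPpPPPq$
  sorted[10] = ppPpPPPq$pRrQrr
  sorted[11] = q$pRrQrrppPpPPP
  sorted[12] = rQrrppPpPPPq$pR
  sorted[13] = rppPpPPPq$pRrQr
  sorted[14] = rrppPpPPPq$pRrQ
sorted[10] = ppPpPPPq$pRrQrr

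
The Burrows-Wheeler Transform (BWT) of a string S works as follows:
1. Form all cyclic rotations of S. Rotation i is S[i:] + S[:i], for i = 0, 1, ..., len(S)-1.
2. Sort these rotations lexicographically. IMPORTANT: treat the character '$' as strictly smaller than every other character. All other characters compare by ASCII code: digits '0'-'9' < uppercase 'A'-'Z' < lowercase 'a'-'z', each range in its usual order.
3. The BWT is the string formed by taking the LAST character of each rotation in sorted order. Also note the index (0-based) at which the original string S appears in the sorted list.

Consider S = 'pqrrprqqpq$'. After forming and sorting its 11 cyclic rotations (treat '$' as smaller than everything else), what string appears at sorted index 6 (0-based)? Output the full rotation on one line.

All 11 rotations (rotation i = S[i:]+S[:i]):
  rot[0] = pqrrprqqpq$
  rot[1] = qrrprqqpq$p
  rot[2] = rrprqqpq$pq
  rot[3] = rprqqpq$pqr
  rot[4] = prqqpq$pqrr
  rot[5] = rqqpq$pqrrp
  rot[6] = qqpq$pqrrpr
  rot[7] = qpq$pqrrprq
  rot[8] = pq$pqrrprqq
  rot[9] = q$pqrrprqqp
  rot[10] = $pqrrprqqpq
Sorted (with $ < everything):
  sorted[0] = $pqrrprqqpq
  sorted[1] = pq$pqrrprqq
  sorted[2] = pqrrprqqpq$
  sorted[3] = prqqpq$pqrr
  sorted[4] = q$pqrrprqqp
  sorted[5] = qpq$pqrrprq
  sorted[6] = qqpq$pqrrpr
  sorted[7] = qrrprqqpq$p
  sorted[8] = rprqqpq$pqr
  sorted[9] = rqqpq$pqrrp
  sorted[10] = rrprqqpq$pq
sorted[6] = qqpq$pqrrpr

Answer: qqpq$pqrrpr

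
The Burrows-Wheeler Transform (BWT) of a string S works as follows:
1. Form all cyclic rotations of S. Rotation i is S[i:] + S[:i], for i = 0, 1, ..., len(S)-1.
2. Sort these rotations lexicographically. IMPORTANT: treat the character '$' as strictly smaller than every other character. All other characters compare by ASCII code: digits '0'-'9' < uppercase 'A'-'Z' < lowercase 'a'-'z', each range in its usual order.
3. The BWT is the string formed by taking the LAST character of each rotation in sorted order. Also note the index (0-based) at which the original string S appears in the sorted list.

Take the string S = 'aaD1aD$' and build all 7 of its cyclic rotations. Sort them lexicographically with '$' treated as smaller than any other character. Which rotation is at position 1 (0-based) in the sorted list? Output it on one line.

Answer: 1aD$aaD

Derivation:
All 7 rotations (rotation i = S[i:]+S[:i]):
  rot[0] = aaD1aD$
  rot[1] = aD1aD$a
  rot[2] = D1aD$aa
  rot[3] = 1aD$aaD
  rot[4] = aD$aaD1
  rot[5] = D$aaD1a
  rot[6] = $aaD1aD
Sorted (with $ < everything):
  sorted[0] = $aaD1aD
  sorted[1] = 1aD$aaD
  sorted[2] = D$aaD1a
  sorted[3] = D1aD$aa
  sorted[4] = aD$aaD1
  sorted[5] = aD1aD$a
  sorted[6] = aaD1aD$
sorted[1] = 1aD$aaD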